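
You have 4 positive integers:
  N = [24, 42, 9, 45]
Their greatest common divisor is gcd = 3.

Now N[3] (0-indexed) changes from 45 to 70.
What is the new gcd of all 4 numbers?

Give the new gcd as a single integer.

Answer: 1

Derivation:
Numbers: [24, 42, 9, 45], gcd = 3
Change: index 3, 45 -> 70
gcd of the OTHER numbers (without index 3): gcd([24, 42, 9]) = 3
New gcd = gcd(g_others, new_val) = gcd(3, 70) = 1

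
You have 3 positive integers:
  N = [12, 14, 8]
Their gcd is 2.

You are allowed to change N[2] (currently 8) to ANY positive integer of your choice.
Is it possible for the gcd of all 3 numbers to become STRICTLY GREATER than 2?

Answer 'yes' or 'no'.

Answer: no

Derivation:
Current gcd = 2
gcd of all OTHER numbers (without N[2]=8): gcd([12, 14]) = 2
The new gcd after any change is gcd(2, new_value).
This can be at most 2.
Since 2 = old gcd 2, the gcd can only stay the same or decrease.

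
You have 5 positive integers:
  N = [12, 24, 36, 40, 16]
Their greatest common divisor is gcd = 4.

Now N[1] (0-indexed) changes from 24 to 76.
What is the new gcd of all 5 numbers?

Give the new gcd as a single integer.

Numbers: [12, 24, 36, 40, 16], gcd = 4
Change: index 1, 24 -> 76
gcd of the OTHER numbers (without index 1): gcd([12, 36, 40, 16]) = 4
New gcd = gcd(g_others, new_val) = gcd(4, 76) = 4

Answer: 4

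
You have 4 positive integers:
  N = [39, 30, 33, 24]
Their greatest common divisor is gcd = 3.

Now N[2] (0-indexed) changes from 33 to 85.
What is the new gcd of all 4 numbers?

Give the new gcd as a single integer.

Answer: 1

Derivation:
Numbers: [39, 30, 33, 24], gcd = 3
Change: index 2, 33 -> 85
gcd of the OTHER numbers (without index 2): gcd([39, 30, 24]) = 3
New gcd = gcd(g_others, new_val) = gcd(3, 85) = 1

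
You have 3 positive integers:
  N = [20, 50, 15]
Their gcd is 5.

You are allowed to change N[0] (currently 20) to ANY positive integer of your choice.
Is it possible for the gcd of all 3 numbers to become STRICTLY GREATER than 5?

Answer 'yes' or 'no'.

Current gcd = 5
gcd of all OTHER numbers (without N[0]=20): gcd([50, 15]) = 5
The new gcd after any change is gcd(5, new_value).
This can be at most 5.
Since 5 = old gcd 5, the gcd can only stay the same or decrease.

Answer: no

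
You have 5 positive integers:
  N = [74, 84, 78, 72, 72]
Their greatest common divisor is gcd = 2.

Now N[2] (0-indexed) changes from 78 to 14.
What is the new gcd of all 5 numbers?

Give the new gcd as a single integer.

Answer: 2

Derivation:
Numbers: [74, 84, 78, 72, 72], gcd = 2
Change: index 2, 78 -> 14
gcd of the OTHER numbers (without index 2): gcd([74, 84, 72, 72]) = 2
New gcd = gcd(g_others, new_val) = gcd(2, 14) = 2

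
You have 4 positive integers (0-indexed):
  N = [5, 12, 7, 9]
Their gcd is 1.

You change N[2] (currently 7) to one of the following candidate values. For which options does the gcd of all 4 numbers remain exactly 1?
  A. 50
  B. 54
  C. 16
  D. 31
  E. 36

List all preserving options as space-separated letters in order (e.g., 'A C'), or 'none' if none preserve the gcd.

Answer: A B C D E

Derivation:
Old gcd = 1; gcd of others (without N[2]) = 1
New gcd for candidate v: gcd(1, v). Preserves old gcd iff gcd(1, v) = 1.
  Option A: v=50, gcd(1,50)=1 -> preserves
  Option B: v=54, gcd(1,54)=1 -> preserves
  Option C: v=16, gcd(1,16)=1 -> preserves
  Option D: v=31, gcd(1,31)=1 -> preserves
  Option E: v=36, gcd(1,36)=1 -> preserves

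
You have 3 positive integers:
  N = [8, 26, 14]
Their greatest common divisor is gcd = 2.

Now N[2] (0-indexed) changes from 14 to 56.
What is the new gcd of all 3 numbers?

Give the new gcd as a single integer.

Numbers: [8, 26, 14], gcd = 2
Change: index 2, 14 -> 56
gcd of the OTHER numbers (without index 2): gcd([8, 26]) = 2
New gcd = gcd(g_others, new_val) = gcd(2, 56) = 2

Answer: 2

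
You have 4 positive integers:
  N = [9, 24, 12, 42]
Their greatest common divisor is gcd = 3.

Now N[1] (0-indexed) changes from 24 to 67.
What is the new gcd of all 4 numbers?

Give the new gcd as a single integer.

Numbers: [9, 24, 12, 42], gcd = 3
Change: index 1, 24 -> 67
gcd of the OTHER numbers (without index 1): gcd([9, 12, 42]) = 3
New gcd = gcd(g_others, new_val) = gcd(3, 67) = 1

Answer: 1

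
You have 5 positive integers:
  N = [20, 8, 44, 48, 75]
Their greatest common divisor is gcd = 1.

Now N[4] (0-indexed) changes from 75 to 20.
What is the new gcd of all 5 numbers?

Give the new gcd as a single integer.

Numbers: [20, 8, 44, 48, 75], gcd = 1
Change: index 4, 75 -> 20
gcd of the OTHER numbers (without index 4): gcd([20, 8, 44, 48]) = 4
New gcd = gcd(g_others, new_val) = gcd(4, 20) = 4

Answer: 4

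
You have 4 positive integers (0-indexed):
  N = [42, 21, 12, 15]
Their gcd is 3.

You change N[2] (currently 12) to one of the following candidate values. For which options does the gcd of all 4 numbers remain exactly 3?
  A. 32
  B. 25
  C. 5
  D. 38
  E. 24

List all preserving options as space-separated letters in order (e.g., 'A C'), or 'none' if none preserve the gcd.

Answer: E

Derivation:
Old gcd = 3; gcd of others (without N[2]) = 3
New gcd for candidate v: gcd(3, v). Preserves old gcd iff gcd(3, v) = 3.
  Option A: v=32, gcd(3,32)=1 -> changes
  Option B: v=25, gcd(3,25)=1 -> changes
  Option C: v=5, gcd(3,5)=1 -> changes
  Option D: v=38, gcd(3,38)=1 -> changes
  Option E: v=24, gcd(3,24)=3 -> preserves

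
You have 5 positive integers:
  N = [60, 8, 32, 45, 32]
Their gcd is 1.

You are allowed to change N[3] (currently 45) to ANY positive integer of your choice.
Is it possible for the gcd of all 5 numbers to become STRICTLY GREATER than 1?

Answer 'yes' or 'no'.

Current gcd = 1
gcd of all OTHER numbers (without N[3]=45): gcd([60, 8, 32, 32]) = 4
The new gcd after any change is gcd(4, new_value).
This can be at most 4.
Since 4 > old gcd 1, the gcd CAN increase (e.g., set N[3] = 4).

Answer: yes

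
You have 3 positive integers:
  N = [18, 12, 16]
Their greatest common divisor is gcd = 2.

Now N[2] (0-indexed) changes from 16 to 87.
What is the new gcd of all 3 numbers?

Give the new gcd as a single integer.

Numbers: [18, 12, 16], gcd = 2
Change: index 2, 16 -> 87
gcd of the OTHER numbers (without index 2): gcd([18, 12]) = 6
New gcd = gcd(g_others, new_val) = gcd(6, 87) = 3

Answer: 3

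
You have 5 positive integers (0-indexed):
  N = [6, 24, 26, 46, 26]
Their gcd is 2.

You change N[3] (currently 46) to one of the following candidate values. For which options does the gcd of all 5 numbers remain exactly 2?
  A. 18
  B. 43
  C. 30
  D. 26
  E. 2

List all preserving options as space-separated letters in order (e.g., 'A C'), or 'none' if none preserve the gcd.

Answer: A C D E

Derivation:
Old gcd = 2; gcd of others (without N[3]) = 2
New gcd for candidate v: gcd(2, v). Preserves old gcd iff gcd(2, v) = 2.
  Option A: v=18, gcd(2,18)=2 -> preserves
  Option B: v=43, gcd(2,43)=1 -> changes
  Option C: v=30, gcd(2,30)=2 -> preserves
  Option D: v=26, gcd(2,26)=2 -> preserves
  Option E: v=2, gcd(2,2)=2 -> preserves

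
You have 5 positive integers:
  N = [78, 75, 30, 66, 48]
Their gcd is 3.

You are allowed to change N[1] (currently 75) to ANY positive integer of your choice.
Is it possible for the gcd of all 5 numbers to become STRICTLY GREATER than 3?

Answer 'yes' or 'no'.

Answer: yes

Derivation:
Current gcd = 3
gcd of all OTHER numbers (without N[1]=75): gcd([78, 30, 66, 48]) = 6
The new gcd after any change is gcd(6, new_value).
This can be at most 6.
Since 6 > old gcd 3, the gcd CAN increase (e.g., set N[1] = 6).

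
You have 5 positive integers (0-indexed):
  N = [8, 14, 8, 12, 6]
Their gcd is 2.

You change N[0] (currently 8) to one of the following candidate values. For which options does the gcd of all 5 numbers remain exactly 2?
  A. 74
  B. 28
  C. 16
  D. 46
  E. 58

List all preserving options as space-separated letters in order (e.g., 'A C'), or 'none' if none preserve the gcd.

Old gcd = 2; gcd of others (without N[0]) = 2
New gcd for candidate v: gcd(2, v). Preserves old gcd iff gcd(2, v) = 2.
  Option A: v=74, gcd(2,74)=2 -> preserves
  Option B: v=28, gcd(2,28)=2 -> preserves
  Option C: v=16, gcd(2,16)=2 -> preserves
  Option D: v=46, gcd(2,46)=2 -> preserves
  Option E: v=58, gcd(2,58)=2 -> preserves

Answer: A B C D E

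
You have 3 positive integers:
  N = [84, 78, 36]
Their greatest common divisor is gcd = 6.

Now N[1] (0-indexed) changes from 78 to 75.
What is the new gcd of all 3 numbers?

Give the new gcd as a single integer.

Numbers: [84, 78, 36], gcd = 6
Change: index 1, 78 -> 75
gcd of the OTHER numbers (without index 1): gcd([84, 36]) = 12
New gcd = gcd(g_others, new_val) = gcd(12, 75) = 3

Answer: 3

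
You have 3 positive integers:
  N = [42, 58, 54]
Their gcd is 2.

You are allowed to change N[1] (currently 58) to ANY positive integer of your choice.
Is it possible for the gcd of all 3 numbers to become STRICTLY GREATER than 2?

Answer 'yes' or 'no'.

Current gcd = 2
gcd of all OTHER numbers (without N[1]=58): gcd([42, 54]) = 6
The new gcd after any change is gcd(6, new_value).
This can be at most 6.
Since 6 > old gcd 2, the gcd CAN increase (e.g., set N[1] = 6).

Answer: yes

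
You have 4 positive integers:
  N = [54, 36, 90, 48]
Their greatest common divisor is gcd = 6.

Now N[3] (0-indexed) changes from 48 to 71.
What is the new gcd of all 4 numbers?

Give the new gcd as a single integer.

Answer: 1

Derivation:
Numbers: [54, 36, 90, 48], gcd = 6
Change: index 3, 48 -> 71
gcd of the OTHER numbers (without index 3): gcd([54, 36, 90]) = 18
New gcd = gcd(g_others, new_val) = gcd(18, 71) = 1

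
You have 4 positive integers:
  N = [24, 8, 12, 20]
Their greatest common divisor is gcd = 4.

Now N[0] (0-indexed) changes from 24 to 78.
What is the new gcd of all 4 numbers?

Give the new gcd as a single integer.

Numbers: [24, 8, 12, 20], gcd = 4
Change: index 0, 24 -> 78
gcd of the OTHER numbers (without index 0): gcd([8, 12, 20]) = 4
New gcd = gcd(g_others, new_val) = gcd(4, 78) = 2

Answer: 2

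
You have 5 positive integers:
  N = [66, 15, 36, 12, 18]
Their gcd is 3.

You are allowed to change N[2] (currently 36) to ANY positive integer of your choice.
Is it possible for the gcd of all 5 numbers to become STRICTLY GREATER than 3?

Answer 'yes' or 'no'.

Answer: no

Derivation:
Current gcd = 3
gcd of all OTHER numbers (without N[2]=36): gcd([66, 15, 12, 18]) = 3
The new gcd after any change is gcd(3, new_value).
This can be at most 3.
Since 3 = old gcd 3, the gcd can only stay the same or decrease.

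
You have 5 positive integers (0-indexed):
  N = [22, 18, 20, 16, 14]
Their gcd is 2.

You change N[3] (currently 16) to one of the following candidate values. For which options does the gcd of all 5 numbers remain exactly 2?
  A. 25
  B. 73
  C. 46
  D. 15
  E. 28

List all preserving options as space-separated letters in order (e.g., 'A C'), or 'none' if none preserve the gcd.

Answer: C E

Derivation:
Old gcd = 2; gcd of others (without N[3]) = 2
New gcd for candidate v: gcd(2, v). Preserves old gcd iff gcd(2, v) = 2.
  Option A: v=25, gcd(2,25)=1 -> changes
  Option B: v=73, gcd(2,73)=1 -> changes
  Option C: v=46, gcd(2,46)=2 -> preserves
  Option D: v=15, gcd(2,15)=1 -> changes
  Option E: v=28, gcd(2,28)=2 -> preserves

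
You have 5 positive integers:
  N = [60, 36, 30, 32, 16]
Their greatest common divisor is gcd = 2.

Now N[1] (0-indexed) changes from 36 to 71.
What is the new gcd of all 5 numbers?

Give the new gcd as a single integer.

Answer: 1

Derivation:
Numbers: [60, 36, 30, 32, 16], gcd = 2
Change: index 1, 36 -> 71
gcd of the OTHER numbers (without index 1): gcd([60, 30, 32, 16]) = 2
New gcd = gcd(g_others, new_val) = gcd(2, 71) = 1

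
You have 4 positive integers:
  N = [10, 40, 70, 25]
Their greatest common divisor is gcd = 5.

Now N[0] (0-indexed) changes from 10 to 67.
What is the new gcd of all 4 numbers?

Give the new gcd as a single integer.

Answer: 1

Derivation:
Numbers: [10, 40, 70, 25], gcd = 5
Change: index 0, 10 -> 67
gcd of the OTHER numbers (without index 0): gcd([40, 70, 25]) = 5
New gcd = gcd(g_others, new_val) = gcd(5, 67) = 1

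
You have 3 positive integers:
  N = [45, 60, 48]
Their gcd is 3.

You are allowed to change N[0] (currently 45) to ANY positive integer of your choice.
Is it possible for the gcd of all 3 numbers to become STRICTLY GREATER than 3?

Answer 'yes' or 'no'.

Answer: yes

Derivation:
Current gcd = 3
gcd of all OTHER numbers (without N[0]=45): gcd([60, 48]) = 12
The new gcd after any change is gcd(12, new_value).
This can be at most 12.
Since 12 > old gcd 3, the gcd CAN increase (e.g., set N[0] = 12).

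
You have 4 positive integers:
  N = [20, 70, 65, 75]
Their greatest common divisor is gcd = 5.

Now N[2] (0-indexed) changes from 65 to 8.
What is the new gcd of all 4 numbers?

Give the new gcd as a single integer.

Numbers: [20, 70, 65, 75], gcd = 5
Change: index 2, 65 -> 8
gcd of the OTHER numbers (without index 2): gcd([20, 70, 75]) = 5
New gcd = gcd(g_others, new_val) = gcd(5, 8) = 1

Answer: 1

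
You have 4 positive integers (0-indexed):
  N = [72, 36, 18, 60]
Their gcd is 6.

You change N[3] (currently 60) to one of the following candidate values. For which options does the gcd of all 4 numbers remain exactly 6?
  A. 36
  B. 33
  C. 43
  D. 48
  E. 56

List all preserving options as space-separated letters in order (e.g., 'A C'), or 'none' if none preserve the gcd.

Answer: D

Derivation:
Old gcd = 6; gcd of others (without N[3]) = 18
New gcd for candidate v: gcd(18, v). Preserves old gcd iff gcd(18, v) = 6.
  Option A: v=36, gcd(18,36)=18 -> changes
  Option B: v=33, gcd(18,33)=3 -> changes
  Option C: v=43, gcd(18,43)=1 -> changes
  Option D: v=48, gcd(18,48)=6 -> preserves
  Option E: v=56, gcd(18,56)=2 -> changes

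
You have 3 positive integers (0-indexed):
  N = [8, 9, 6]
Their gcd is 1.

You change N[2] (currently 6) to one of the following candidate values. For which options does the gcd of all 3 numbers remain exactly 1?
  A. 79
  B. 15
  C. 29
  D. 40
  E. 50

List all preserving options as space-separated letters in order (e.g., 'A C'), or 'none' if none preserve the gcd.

Old gcd = 1; gcd of others (without N[2]) = 1
New gcd for candidate v: gcd(1, v). Preserves old gcd iff gcd(1, v) = 1.
  Option A: v=79, gcd(1,79)=1 -> preserves
  Option B: v=15, gcd(1,15)=1 -> preserves
  Option C: v=29, gcd(1,29)=1 -> preserves
  Option D: v=40, gcd(1,40)=1 -> preserves
  Option E: v=50, gcd(1,50)=1 -> preserves

Answer: A B C D E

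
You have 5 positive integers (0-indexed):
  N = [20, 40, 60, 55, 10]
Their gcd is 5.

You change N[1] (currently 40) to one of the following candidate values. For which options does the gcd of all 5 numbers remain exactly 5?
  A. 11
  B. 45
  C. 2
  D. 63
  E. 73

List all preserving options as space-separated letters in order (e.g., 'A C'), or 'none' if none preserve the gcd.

Answer: B

Derivation:
Old gcd = 5; gcd of others (without N[1]) = 5
New gcd for candidate v: gcd(5, v). Preserves old gcd iff gcd(5, v) = 5.
  Option A: v=11, gcd(5,11)=1 -> changes
  Option B: v=45, gcd(5,45)=5 -> preserves
  Option C: v=2, gcd(5,2)=1 -> changes
  Option D: v=63, gcd(5,63)=1 -> changes
  Option E: v=73, gcd(5,73)=1 -> changes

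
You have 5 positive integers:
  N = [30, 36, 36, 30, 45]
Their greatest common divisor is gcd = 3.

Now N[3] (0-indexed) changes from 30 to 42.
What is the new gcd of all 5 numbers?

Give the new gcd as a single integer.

Answer: 3

Derivation:
Numbers: [30, 36, 36, 30, 45], gcd = 3
Change: index 3, 30 -> 42
gcd of the OTHER numbers (without index 3): gcd([30, 36, 36, 45]) = 3
New gcd = gcd(g_others, new_val) = gcd(3, 42) = 3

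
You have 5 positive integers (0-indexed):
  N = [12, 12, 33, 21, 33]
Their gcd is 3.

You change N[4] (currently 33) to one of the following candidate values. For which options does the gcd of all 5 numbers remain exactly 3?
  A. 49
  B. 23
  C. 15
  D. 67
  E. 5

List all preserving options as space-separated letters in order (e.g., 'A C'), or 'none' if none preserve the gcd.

Answer: C

Derivation:
Old gcd = 3; gcd of others (without N[4]) = 3
New gcd for candidate v: gcd(3, v). Preserves old gcd iff gcd(3, v) = 3.
  Option A: v=49, gcd(3,49)=1 -> changes
  Option B: v=23, gcd(3,23)=1 -> changes
  Option C: v=15, gcd(3,15)=3 -> preserves
  Option D: v=67, gcd(3,67)=1 -> changes
  Option E: v=5, gcd(3,5)=1 -> changes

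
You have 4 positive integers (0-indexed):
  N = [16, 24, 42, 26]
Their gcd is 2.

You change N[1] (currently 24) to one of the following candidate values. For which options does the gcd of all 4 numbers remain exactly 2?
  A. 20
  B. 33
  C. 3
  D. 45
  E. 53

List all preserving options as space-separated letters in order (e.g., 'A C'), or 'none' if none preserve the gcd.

Old gcd = 2; gcd of others (without N[1]) = 2
New gcd for candidate v: gcd(2, v). Preserves old gcd iff gcd(2, v) = 2.
  Option A: v=20, gcd(2,20)=2 -> preserves
  Option B: v=33, gcd(2,33)=1 -> changes
  Option C: v=3, gcd(2,3)=1 -> changes
  Option D: v=45, gcd(2,45)=1 -> changes
  Option E: v=53, gcd(2,53)=1 -> changes

Answer: A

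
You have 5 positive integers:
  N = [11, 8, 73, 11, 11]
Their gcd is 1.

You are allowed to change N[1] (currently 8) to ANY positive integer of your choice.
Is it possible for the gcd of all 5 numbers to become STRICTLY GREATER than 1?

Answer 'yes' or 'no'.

Answer: no

Derivation:
Current gcd = 1
gcd of all OTHER numbers (without N[1]=8): gcd([11, 73, 11, 11]) = 1
The new gcd after any change is gcd(1, new_value).
This can be at most 1.
Since 1 = old gcd 1, the gcd can only stay the same or decrease.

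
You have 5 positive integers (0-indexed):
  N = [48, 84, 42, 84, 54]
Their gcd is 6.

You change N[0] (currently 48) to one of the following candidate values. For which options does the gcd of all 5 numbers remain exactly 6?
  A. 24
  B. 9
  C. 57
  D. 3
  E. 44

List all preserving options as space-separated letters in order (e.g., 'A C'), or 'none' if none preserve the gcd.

Answer: A

Derivation:
Old gcd = 6; gcd of others (without N[0]) = 6
New gcd for candidate v: gcd(6, v). Preserves old gcd iff gcd(6, v) = 6.
  Option A: v=24, gcd(6,24)=6 -> preserves
  Option B: v=9, gcd(6,9)=3 -> changes
  Option C: v=57, gcd(6,57)=3 -> changes
  Option D: v=3, gcd(6,3)=3 -> changes
  Option E: v=44, gcd(6,44)=2 -> changes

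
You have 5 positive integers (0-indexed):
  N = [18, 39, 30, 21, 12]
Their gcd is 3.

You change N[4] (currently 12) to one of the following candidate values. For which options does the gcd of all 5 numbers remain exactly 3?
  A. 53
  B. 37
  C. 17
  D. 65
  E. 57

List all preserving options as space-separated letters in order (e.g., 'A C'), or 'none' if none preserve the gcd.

Answer: E

Derivation:
Old gcd = 3; gcd of others (without N[4]) = 3
New gcd for candidate v: gcd(3, v). Preserves old gcd iff gcd(3, v) = 3.
  Option A: v=53, gcd(3,53)=1 -> changes
  Option B: v=37, gcd(3,37)=1 -> changes
  Option C: v=17, gcd(3,17)=1 -> changes
  Option D: v=65, gcd(3,65)=1 -> changes
  Option E: v=57, gcd(3,57)=3 -> preserves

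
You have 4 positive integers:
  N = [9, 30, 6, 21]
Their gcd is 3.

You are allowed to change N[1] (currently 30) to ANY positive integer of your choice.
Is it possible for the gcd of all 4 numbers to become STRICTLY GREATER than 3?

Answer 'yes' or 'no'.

Answer: no

Derivation:
Current gcd = 3
gcd of all OTHER numbers (without N[1]=30): gcd([9, 6, 21]) = 3
The new gcd after any change is gcd(3, new_value).
This can be at most 3.
Since 3 = old gcd 3, the gcd can only stay the same or decrease.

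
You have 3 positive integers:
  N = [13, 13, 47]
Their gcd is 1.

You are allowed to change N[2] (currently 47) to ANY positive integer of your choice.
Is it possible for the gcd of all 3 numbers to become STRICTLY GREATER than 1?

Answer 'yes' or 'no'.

Current gcd = 1
gcd of all OTHER numbers (without N[2]=47): gcd([13, 13]) = 13
The new gcd after any change is gcd(13, new_value).
This can be at most 13.
Since 13 > old gcd 1, the gcd CAN increase (e.g., set N[2] = 13).

Answer: yes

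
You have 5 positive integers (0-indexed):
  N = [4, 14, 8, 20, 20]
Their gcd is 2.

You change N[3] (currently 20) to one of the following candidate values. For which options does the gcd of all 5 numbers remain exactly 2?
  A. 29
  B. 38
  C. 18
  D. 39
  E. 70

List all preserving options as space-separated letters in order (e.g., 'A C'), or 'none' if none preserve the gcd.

Answer: B C E

Derivation:
Old gcd = 2; gcd of others (without N[3]) = 2
New gcd for candidate v: gcd(2, v). Preserves old gcd iff gcd(2, v) = 2.
  Option A: v=29, gcd(2,29)=1 -> changes
  Option B: v=38, gcd(2,38)=2 -> preserves
  Option C: v=18, gcd(2,18)=2 -> preserves
  Option D: v=39, gcd(2,39)=1 -> changes
  Option E: v=70, gcd(2,70)=2 -> preserves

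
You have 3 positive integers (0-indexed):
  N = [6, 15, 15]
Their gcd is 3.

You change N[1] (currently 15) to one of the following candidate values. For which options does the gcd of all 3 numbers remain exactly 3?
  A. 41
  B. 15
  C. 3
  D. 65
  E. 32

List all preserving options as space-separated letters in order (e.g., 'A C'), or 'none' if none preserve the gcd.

Old gcd = 3; gcd of others (without N[1]) = 3
New gcd for candidate v: gcd(3, v). Preserves old gcd iff gcd(3, v) = 3.
  Option A: v=41, gcd(3,41)=1 -> changes
  Option B: v=15, gcd(3,15)=3 -> preserves
  Option C: v=3, gcd(3,3)=3 -> preserves
  Option D: v=65, gcd(3,65)=1 -> changes
  Option E: v=32, gcd(3,32)=1 -> changes

Answer: B C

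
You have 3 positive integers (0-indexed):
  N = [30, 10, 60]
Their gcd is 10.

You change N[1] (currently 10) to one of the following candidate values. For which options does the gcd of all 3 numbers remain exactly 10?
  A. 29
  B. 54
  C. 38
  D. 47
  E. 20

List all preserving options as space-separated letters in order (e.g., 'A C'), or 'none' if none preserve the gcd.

Answer: E

Derivation:
Old gcd = 10; gcd of others (without N[1]) = 30
New gcd for candidate v: gcd(30, v). Preserves old gcd iff gcd(30, v) = 10.
  Option A: v=29, gcd(30,29)=1 -> changes
  Option B: v=54, gcd(30,54)=6 -> changes
  Option C: v=38, gcd(30,38)=2 -> changes
  Option D: v=47, gcd(30,47)=1 -> changes
  Option E: v=20, gcd(30,20)=10 -> preserves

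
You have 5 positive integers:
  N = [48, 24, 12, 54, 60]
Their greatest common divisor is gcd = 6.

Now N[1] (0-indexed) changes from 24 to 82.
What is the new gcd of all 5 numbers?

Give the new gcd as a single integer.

Numbers: [48, 24, 12, 54, 60], gcd = 6
Change: index 1, 24 -> 82
gcd of the OTHER numbers (without index 1): gcd([48, 12, 54, 60]) = 6
New gcd = gcd(g_others, new_val) = gcd(6, 82) = 2

Answer: 2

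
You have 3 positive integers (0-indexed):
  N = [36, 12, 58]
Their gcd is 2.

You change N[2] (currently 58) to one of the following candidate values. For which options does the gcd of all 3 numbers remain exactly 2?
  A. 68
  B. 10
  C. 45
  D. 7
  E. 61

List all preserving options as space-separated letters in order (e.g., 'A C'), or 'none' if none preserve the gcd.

Old gcd = 2; gcd of others (without N[2]) = 12
New gcd for candidate v: gcd(12, v). Preserves old gcd iff gcd(12, v) = 2.
  Option A: v=68, gcd(12,68)=4 -> changes
  Option B: v=10, gcd(12,10)=2 -> preserves
  Option C: v=45, gcd(12,45)=3 -> changes
  Option D: v=7, gcd(12,7)=1 -> changes
  Option E: v=61, gcd(12,61)=1 -> changes

Answer: B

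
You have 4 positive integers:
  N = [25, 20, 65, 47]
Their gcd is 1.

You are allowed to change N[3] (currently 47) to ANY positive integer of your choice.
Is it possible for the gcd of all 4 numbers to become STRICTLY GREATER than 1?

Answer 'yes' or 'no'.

Answer: yes

Derivation:
Current gcd = 1
gcd of all OTHER numbers (without N[3]=47): gcd([25, 20, 65]) = 5
The new gcd after any change is gcd(5, new_value).
This can be at most 5.
Since 5 > old gcd 1, the gcd CAN increase (e.g., set N[3] = 5).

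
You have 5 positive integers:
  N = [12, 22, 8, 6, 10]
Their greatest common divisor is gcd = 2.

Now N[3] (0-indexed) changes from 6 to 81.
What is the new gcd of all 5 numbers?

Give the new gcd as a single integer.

Answer: 1

Derivation:
Numbers: [12, 22, 8, 6, 10], gcd = 2
Change: index 3, 6 -> 81
gcd of the OTHER numbers (without index 3): gcd([12, 22, 8, 10]) = 2
New gcd = gcd(g_others, new_val) = gcd(2, 81) = 1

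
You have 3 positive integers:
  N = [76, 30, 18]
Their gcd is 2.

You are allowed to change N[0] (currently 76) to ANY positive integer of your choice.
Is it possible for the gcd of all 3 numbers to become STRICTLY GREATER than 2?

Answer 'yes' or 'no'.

Current gcd = 2
gcd of all OTHER numbers (without N[0]=76): gcd([30, 18]) = 6
The new gcd after any change is gcd(6, new_value).
This can be at most 6.
Since 6 > old gcd 2, the gcd CAN increase (e.g., set N[0] = 6).

Answer: yes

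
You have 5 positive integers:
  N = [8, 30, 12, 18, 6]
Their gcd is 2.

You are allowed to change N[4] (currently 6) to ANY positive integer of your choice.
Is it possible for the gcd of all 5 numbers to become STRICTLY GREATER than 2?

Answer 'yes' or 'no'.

Answer: no

Derivation:
Current gcd = 2
gcd of all OTHER numbers (without N[4]=6): gcd([8, 30, 12, 18]) = 2
The new gcd after any change is gcd(2, new_value).
This can be at most 2.
Since 2 = old gcd 2, the gcd can only stay the same or decrease.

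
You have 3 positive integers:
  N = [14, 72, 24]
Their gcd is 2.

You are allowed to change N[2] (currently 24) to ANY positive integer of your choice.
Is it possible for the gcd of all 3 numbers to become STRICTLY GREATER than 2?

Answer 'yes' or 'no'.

Current gcd = 2
gcd of all OTHER numbers (without N[2]=24): gcd([14, 72]) = 2
The new gcd after any change is gcd(2, new_value).
This can be at most 2.
Since 2 = old gcd 2, the gcd can only stay the same or decrease.

Answer: no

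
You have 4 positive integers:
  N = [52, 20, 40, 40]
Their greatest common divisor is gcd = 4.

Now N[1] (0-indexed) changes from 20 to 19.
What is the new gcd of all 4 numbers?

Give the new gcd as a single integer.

Answer: 1

Derivation:
Numbers: [52, 20, 40, 40], gcd = 4
Change: index 1, 20 -> 19
gcd of the OTHER numbers (without index 1): gcd([52, 40, 40]) = 4
New gcd = gcd(g_others, new_val) = gcd(4, 19) = 1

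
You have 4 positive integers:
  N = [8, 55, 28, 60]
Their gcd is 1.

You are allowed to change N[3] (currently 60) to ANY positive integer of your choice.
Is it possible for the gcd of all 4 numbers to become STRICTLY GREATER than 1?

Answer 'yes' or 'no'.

Current gcd = 1
gcd of all OTHER numbers (without N[3]=60): gcd([8, 55, 28]) = 1
The new gcd after any change is gcd(1, new_value).
This can be at most 1.
Since 1 = old gcd 1, the gcd can only stay the same or decrease.

Answer: no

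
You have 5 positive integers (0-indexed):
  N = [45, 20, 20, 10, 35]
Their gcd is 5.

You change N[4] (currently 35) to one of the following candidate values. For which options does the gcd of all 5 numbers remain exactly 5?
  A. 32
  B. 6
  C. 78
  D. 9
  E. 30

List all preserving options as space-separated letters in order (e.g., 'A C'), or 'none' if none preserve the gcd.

Answer: E

Derivation:
Old gcd = 5; gcd of others (without N[4]) = 5
New gcd for candidate v: gcd(5, v). Preserves old gcd iff gcd(5, v) = 5.
  Option A: v=32, gcd(5,32)=1 -> changes
  Option B: v=6, gcd(5,6)=1 -> changes
  Option C: v=78, gcd(5,78)=1 -> changes
  Option D: v=9, gcd(5,9)=1 -> changes
  Option E: v=30, gcd(5,30)=5 -> preserves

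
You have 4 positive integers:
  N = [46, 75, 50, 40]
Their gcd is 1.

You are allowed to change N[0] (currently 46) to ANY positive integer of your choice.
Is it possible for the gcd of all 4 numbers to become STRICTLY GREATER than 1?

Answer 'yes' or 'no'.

Answer: yes

Derivation:
Current gcd = 1
gcd of all OTHER numbers (without N[0]=46): gcd([75, 50, 40]) = 5
The new gcd after any change is gcd(5, new_value).
This can be at most 5.
Since 5 > old gcd 1, the gcd CAN increase (e.g., set N[0] = 5).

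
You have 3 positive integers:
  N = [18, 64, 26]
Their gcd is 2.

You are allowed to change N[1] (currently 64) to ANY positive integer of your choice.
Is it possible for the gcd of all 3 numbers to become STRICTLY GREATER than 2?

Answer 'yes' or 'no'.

Answer: no

Derivation:
Current gcd = 2
gcd of all OTHER numbers (without N[1]=64): gcd([18, 26]) = 2
The new gcd after any change is gcd(2, new_value).
This can be at most 2.
Since 2 = old gcd 2, the gcd can only stay the same or decrease.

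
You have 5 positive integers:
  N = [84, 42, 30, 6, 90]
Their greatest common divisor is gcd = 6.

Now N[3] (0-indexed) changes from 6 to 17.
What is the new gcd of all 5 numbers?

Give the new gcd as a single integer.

Answer: 1

Derivation:
Numbers: [84, 42, 30, 6, 90], gcd = 6
Change: index 3, 6 -> 17
gcd of the OTHER numbers (without index 3): gcd([84, 42, 30, 90]) = 6
New gcd = gcd(g_others, new_val) = gcd(6, 17) = 1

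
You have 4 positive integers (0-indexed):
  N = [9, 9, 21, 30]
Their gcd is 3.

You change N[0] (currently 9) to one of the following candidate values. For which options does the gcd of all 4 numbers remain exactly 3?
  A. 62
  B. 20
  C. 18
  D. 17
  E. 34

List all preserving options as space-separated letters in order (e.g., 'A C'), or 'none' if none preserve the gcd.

Old gcd = 3; gcd of others (without N[0]) = 3
New gcd for candidate v: gcd(3, v). Preserves old gcd iff gcd(3, v) = 3.
  Option A: v=62, gcd(3,62)=1 -> changes
  Option B: v=20, gcd(3,20)=1 -> changes
  Option C: v=18, gcd(3,18)=3 -> preserves
  Option D: v=17, gcd(3,17)=1 -> changes
  Option E: v=34, gcd(3,34)=1 -> changes

Answer: C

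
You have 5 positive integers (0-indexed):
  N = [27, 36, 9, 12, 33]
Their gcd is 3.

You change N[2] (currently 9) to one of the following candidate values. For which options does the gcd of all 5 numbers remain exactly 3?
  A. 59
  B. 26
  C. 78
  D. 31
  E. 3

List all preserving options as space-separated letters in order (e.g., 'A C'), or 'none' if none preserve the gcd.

Old gcd = 3; gcd of others (without N[2]) = 3
New gcd for candidate v: gcd(3, v). Preserves old gcd iff gcd(3, v) = 3.
  Option A: v=59, gcd(3,59)=1 -> changes
  Option B: v=26, gcd(3,26)=1 -> changes
  Option C: v=78, gcd(3,78)=3 -> preserves
  Option D: v=31, gcd(3,31)=1 -> changes
  Option E: v=3, gcd(3,3)=3 -> preserves

Answer: C E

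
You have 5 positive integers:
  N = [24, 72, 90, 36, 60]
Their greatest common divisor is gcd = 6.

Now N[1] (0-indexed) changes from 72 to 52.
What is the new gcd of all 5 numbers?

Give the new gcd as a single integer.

Numbers: [24, 72, 90, 36, 60], gcd = 6
Change: index 1, 72 -> 52
gcd of the OTHER numbers (without index 1): gcd([24, 90, 36, 60]) = 6
New gcd = gcd(g_others, new_val) = gcd(6, 52) = 2

Answer: 2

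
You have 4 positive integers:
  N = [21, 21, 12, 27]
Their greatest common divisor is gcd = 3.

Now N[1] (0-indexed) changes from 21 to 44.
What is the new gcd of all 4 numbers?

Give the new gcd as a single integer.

Answer: 1

Derivation:
Numbers: [21, 21, 12, 27], gcd = 3
Change: index 1, 21 -> 44
gcd of the OTHER numbers (without index 1): gcd([21, 12, 27]) = 3
New gcd = gcd(g_others, new_val) = gcd(3, 44) = 1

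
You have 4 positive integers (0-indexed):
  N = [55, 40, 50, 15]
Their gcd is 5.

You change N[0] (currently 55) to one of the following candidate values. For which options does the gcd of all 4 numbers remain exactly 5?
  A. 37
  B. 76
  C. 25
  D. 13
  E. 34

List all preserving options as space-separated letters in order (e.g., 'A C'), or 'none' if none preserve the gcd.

Old gcd = 5; gcd of others (without N[0]) = 5
New gcd for candidate v: gcd(5, v). Preserves old gcd iff gcd(5, v) = 5.
  Option A: v=37, gcd(5,37)=1 -> changes
  Option B: v=76, gcd(5,76)=1 -> changes
  Option C: v=25, gcd(5,25)=5 -> preserves
  Option D: v=13, gcd(5,13)=1 -> changes
  Option E: v=34, gcd(5,34)=1 -> changes

Answer: C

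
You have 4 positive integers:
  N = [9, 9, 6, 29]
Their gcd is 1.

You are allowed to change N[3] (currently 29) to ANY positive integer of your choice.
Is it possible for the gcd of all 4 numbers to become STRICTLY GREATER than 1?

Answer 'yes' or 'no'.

Answer: yes

Derivation:
Current gcd = 1
gcd of all OTHER numbers (without N[3]=29): gcd([9, 9, 6]) = 3
The new gcd after any change is gcd(3, new_value).
This can be at most 3.
Since 3 > old gcd 1, the gcd CAN increase (e.g., set N[3] = 3).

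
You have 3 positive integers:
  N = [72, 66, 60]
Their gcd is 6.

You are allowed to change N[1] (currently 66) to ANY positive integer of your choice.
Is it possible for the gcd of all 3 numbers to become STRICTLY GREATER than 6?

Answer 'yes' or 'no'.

Answer: yes

Derivation:
Current gcd = 6
gcd of all OTHER numbers (without N[1]=66): gcd([72, 60]) = 12
The new gcd after any change is gcd(12, new_value).
This can be at most 12.
Since 12 > old gcd 6, the gcd CAN increase (e.g., set N[1] = 12).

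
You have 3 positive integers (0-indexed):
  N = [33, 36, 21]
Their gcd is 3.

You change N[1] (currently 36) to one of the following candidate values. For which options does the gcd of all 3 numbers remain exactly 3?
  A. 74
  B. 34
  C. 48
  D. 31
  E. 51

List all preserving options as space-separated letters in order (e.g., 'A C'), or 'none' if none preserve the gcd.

Old gcd = 3; gcd of others (without N[1]) = 3
New gcd for candidate v: gcd(3, v). Preserves old gcd iff gcd(3, v) = 3.
  Option A: v=74, gcd(3,74)=1 -> changes
  Option B: v=34, gcd(3,34)=1 -> changes
  Option C: v=48, gcd(3,48)=3 -> preserves
  Option D: v=31, gcd(3,31)=1 -> changes
  Option E: v=51, gcd(3,51)=3 -> preserves

Answer: C E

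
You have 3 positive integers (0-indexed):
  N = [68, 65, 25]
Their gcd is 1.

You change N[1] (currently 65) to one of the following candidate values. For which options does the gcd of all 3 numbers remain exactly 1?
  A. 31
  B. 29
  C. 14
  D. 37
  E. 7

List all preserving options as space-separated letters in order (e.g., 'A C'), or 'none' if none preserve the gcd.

Answer: A B C D E

Derivation:
Old gcd = 1; gcd of others (without N[1]) = 1
New gcd for candidate v: gcd(1, v). Preserves old gcd iff gcd(1, v) = 1.
  Option A: v=31, gcd(1,31)=1 -> preserves
  Option B: v=29, gcd(1,29)=1 -> preserves
  Option C: v=14, gcd(1,14)=1 -> preserves
  Option D: v=37, gcd(1,37)=1 -> preserves
  Option E: v=7, gcd(1,7)=1 -> preserves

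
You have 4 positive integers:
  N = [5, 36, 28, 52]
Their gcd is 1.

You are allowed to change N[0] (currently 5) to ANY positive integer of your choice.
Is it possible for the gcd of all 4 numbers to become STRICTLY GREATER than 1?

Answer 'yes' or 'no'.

Current gcd = 1
gcd of all OTHER numbers (without N[0]=5): gcd([36, 28, 52]) = 4
The new gcd after any change is gcd(4, new_value).
This can be at most 4.
Since 4 > old gcd 1, the gcd CAN increase (e.g., set N[0] = 4).

Answer: yes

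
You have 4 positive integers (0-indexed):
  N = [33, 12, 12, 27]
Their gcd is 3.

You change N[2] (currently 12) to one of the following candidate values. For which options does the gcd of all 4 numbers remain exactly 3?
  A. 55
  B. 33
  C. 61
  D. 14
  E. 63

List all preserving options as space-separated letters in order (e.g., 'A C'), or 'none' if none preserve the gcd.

Answer: B E

Derivation:
Old gcd = 3; gcd of others (without N[2]) = 3
New gcd for candidate v: gcd(3, v). Preserves old gcd iff gcd(3, v) = 3.
  Option A: v=55, gcd(3,55)=1 -> changes
  Option B: v=33, gcd(3,33)=3 -> preserves
  Option C: v=61, gcd(3,61)=1 -> changes
  Option D: v=14, gcd(3,14)=1 -> changes
  Option E: v=63, gcd(3,63)=3 -> preserves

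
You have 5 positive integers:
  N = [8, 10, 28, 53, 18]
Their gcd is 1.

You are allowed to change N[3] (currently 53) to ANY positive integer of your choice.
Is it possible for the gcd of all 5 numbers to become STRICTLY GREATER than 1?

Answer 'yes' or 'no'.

Answer: yes

Derivation:
Current gcd = 1
gcd of all OTHER numbers (without N[3]=53): gcd([8, 10, 28, 18]) = 2
The new gcd after any change is gcd(2, new_value).
This can be at most 2.
Since 2 > old gcd 1, the gcd CAN increase (e.g., set N[3] = 2).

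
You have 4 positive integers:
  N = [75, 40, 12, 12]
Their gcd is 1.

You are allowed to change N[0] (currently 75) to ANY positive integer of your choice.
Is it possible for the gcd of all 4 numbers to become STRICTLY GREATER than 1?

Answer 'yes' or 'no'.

Answer: yes

Derivation:
Current gcd = 1
gcd of all OTHER numbers (without N[0]=75): gcd([40, 12, 12]) = 4
The new gcd after any change is gcd(4, new_value).
This can be at most 4.
Since 4 > old gcd 1, the gcd CAN increase (e.g., set N[0] = 4).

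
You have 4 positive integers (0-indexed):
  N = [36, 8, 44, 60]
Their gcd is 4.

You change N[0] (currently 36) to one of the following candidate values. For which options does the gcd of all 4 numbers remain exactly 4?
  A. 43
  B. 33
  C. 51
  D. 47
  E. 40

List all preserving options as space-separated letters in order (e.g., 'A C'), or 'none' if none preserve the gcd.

Old gcd = 4; gcd of others (without N[0]) = 4
New gcd for candidate v: gcd(4, v). Preserves old gcd iff gcd(4, v) = 4.
  Option A: v=43, gcd(4,43)=1 -> changes
  Option B: v=33, gcd(4,33)=1 -> changes
  Option C: v=51, gcd(4,51)=1 -> changes
  Option D: v=47, gcd(4,47)=1 -> changes
  Option E: v=40, gcd(4,40)=4 -> preserves

Answer: E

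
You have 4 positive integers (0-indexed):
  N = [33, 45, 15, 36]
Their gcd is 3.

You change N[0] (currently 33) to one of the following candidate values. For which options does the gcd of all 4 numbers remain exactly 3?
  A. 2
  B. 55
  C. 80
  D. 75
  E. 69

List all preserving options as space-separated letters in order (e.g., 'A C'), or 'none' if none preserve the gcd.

Answer: D E

Derivation:
Old gcd = 3; gcd of others (without N[0]) = 3
New gcd for candidate v: gcd(3, v). Preserves old gcd iff gcd(3, v) = 3.
  Option A: v=2, gcd(3,2)=1 -> changes
  Option B: v=55, gcd(3,55)=1 -> changes
  Option C: v=80, gcd(3,80)=1 -> changes
  Option D: v=75, gcd(3,75)=3 -> preserves
  Option E: v=69, gcd(3,69)=3 -> preserves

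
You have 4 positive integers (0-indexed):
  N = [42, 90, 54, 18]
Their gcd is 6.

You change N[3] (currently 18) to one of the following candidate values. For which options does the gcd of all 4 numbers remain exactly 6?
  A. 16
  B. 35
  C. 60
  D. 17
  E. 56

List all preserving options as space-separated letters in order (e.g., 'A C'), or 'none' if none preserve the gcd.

Answer: C

Derivation:
Old gcd = 6; gcd of others (without N[3]) = 6
New gcd for candidate v: gcd(6, v). Preserves old gcd iff gcd(6, v) = 6.
  Option A: v=16, gcd(6,16)=2 -> changes
  Option B: v=35, gcd(6,35)=1 -> changes
  Option C: v=60, gcd(6,60)=6 -> preserves
  Option D: v=17, gcd(6,17)=1 -> changes
  Option E: v=56, gcd(6,56)=2 -> changes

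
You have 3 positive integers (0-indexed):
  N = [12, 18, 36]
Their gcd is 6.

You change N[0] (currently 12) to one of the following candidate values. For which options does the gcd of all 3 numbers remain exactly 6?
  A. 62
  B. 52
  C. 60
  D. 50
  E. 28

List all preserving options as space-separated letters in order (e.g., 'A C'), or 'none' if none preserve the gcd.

Old gcd = 6; gcd of others (without N[0]) = 18
New gcd for candidate v: gcd(18, v). Preserves old gcd iff gcd(18, v) = 6.
  Option A: v=62, gcd(18,62)=2 -> changes
  Option B: v=52, gcd(18,52)=2 -> changes
  Option C: v=60, gcd(18,60)=6 -> preserves
  Option D: v=50, gcd(18,50)=2 -> changes
  Option E: v=28, gcd(18,28)=2 -> changes

Answer: C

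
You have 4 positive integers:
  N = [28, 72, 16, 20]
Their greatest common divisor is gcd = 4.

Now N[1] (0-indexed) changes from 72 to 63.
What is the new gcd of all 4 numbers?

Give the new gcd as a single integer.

Answer: 1

Derivation:
Numbers: [28, 72, 16, 20], gcd = 4
Change: index 1, 72 -> 63
gcd of the OTHER numbers (without index 1): gcd([28, 16, 20]) = 4
New gcd = gcd(g_others, new_val) = gcd(4, 63) = 1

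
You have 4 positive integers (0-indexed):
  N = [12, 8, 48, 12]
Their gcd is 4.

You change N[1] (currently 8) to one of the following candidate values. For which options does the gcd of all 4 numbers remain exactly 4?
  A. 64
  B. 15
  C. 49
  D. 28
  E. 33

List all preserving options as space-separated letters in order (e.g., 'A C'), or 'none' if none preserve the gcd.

Old gcd = 4; gcd of others (without N[1]) = 12
New gcd for candidate v: gcd(12, v). Preserves old gcd iff gcd(12, v) = 4.
  Option A: v=64, gcd(12,64)=4 -> preserves
  Option B: v=15, gcd(12,15)=3 -> changes
  Option C: v=49, gcd(12,49)=1 -> changes
  Option D: v=28, gcd(12,28)=4 -> preserves
  Option E: v=33, gcd(12,33)=3 -> changes

Answer: A D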